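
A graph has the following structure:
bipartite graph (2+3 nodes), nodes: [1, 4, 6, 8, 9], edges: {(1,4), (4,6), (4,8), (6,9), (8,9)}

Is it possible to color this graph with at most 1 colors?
Edge (8,9) forces its endpoints to differ, so 1 color is not enough.

No, G is not 1-colorable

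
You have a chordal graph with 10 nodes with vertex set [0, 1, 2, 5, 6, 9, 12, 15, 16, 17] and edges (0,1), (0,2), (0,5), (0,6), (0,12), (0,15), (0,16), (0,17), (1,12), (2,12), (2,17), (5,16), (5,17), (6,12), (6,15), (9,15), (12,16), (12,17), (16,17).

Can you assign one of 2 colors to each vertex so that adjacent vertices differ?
The clique on vertices [0, 12, 16, 17] has size 4 > 2, so it alone needs 4 colors.

No, G is not 2-colorable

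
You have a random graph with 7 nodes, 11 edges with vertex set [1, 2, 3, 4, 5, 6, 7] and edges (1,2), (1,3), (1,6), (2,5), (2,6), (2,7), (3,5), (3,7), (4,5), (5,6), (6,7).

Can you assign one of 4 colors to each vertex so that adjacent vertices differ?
A valid 4-coloring: color 1: [1, 5, 7]; color 2: [3, 4, 6]; color 3: [2].
(χ(G) = 3 ≤ 4.)

Yes, G is 4-colorable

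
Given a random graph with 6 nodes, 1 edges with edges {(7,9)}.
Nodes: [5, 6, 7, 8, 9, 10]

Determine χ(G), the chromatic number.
Clique number ω(G) = 2 (lower bound: χ ≥ ω).
The graph is bipartite (no odd cycle), so 2 colors suffice: χ(G) = 2.
A valid 2-coloring: color 1: [5, 6, 7, 8, 10]; color 2: [9].

χ(G) = 2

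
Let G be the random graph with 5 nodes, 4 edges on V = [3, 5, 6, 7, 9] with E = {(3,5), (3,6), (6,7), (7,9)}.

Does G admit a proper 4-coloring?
Yes, G is 4-colorable

A valid 4-coloring: color 1: [5, 6, 9]; color 2: [3, 7].
(χ(G) = 2 ≤ 4.)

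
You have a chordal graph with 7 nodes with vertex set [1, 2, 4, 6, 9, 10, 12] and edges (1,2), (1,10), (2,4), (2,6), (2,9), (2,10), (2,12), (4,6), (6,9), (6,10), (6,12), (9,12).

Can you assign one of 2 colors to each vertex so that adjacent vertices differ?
No, G is not 2-colorable

The clique on vertices [2, 6, 9, 12] has size 4 > 2, so it alone needs 4 colors.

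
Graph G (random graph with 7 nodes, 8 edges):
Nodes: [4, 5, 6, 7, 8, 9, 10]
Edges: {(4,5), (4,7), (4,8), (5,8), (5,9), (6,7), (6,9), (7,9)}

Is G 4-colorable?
A valid 4-coloring: color 1: [4, 6, 10]; color 2: [5, 7]; color 3: [8, 9].
(χ(G) = 3 ≤ 4.)

Yes, G is 4-colorable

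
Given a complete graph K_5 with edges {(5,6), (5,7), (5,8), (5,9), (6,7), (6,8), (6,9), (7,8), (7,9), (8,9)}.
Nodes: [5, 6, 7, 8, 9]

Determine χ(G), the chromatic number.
χ(G) = 5

Clique number ω(G) = 5 (lower bound: χ ≥ ω).
The clique on [5, 6, 7, 8, 9] has size 5, forcing χ ≥ 5, and the coloring below uses 5 colors, so χ(G) = 5.
A valid 5-coloring: color 1: [5]; color 2: [8]; color 3: [7]; color 4: [9]; color 5: [6].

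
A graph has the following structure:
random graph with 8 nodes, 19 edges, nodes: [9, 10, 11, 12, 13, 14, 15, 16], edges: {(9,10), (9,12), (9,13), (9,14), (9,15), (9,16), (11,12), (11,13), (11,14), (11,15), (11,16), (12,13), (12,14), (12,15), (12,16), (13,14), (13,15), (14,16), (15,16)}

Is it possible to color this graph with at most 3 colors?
No, G is not 3-colorable

The clique on vertices [9, 12, 14, 16] has size 4 > 3, so it alone needs 4 colors.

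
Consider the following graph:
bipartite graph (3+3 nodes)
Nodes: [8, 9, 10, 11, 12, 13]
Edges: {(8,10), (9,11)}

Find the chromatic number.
Clique number ω(G) = 2 (lower bound: χ ≥ ω).
The graph is bipartite (no odd cycle), so 2 colors suffice: χ(G) = 2.
A valid 2-coloring: color 1: [10, 11, 12, 13]; color 2: [8, 9].

χ(G) = 2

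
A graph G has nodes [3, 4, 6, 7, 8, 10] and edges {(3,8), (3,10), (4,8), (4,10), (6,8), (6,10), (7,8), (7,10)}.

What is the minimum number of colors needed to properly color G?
Clique number ω(G) = 2 (lower bound: χ ≥ ω).
The graph is bipartite (no odd cycle), so 2 colors suffice: χ(G) = 2.
A valid 2-coloring: color 1: [8, 10]; color 2: [3, 4, 6, 7].

χ(G) = 2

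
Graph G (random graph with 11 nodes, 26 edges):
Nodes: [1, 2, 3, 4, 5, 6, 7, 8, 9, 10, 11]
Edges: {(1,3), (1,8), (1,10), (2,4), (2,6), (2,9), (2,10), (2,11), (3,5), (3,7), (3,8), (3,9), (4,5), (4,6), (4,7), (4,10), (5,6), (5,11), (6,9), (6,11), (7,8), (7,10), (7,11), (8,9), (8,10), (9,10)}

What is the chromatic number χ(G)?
χ(G) = 4

Clique number ω(G) = 3 (lower bound: χ ≥ ω).
Odd cycle [9, 8, 7, 4, 2] needs 3 colors (χ ≥ 3).
Vertex 10 is adjacent to every vertex of [2, 4, 7, 8, 9], which already need 3 colors among themselves, so 10 needs a new color (χ ≥ 4).
The coloring below uses 4 colors, so χ(G) = 4.
A valid 4-coloring: color 1: [3, 6, 10]; color 2: [4, 8, 11]; color 3: [1, 2, 5, 7]; color 4: [9].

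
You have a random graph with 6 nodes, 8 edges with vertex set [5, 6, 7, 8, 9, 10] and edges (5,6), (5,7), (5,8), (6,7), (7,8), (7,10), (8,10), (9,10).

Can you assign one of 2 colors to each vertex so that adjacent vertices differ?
The clique on vertices [7, 8, 10] has size 3 > 2, so it alone needs 3 colors.

No, G is not 2-colorable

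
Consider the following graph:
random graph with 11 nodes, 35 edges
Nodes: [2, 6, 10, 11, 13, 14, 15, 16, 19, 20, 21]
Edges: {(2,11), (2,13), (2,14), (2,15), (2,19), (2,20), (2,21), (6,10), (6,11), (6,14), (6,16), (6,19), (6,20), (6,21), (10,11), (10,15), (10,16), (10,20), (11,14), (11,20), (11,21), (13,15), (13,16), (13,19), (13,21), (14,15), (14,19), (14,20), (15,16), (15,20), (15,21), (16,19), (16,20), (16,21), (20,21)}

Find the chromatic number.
Clique number ω(G) = 4 (lower bound: χ ≥ ω).
Odd cycle [6, 16, 15, 2, 11] needs 3 colors (χ ≥ 3).
Vertex 21 is adjacent to every vertex of [2, 6, 11, 15, 16], which already need 3 colors among themselves, so 21 needs a new color (χ ≥ 4).
Vertex 20 is adjacent to every vertex of [2, 6, 11, 15, 16, 21], which already need 4 colors among themselves, so 20 needs a new color (χ ≥ 5).
The coloring below uses 5 colors, so χ(G) = 5.
A valid 5-coloring: color 1: [13, 20]; color 2: [10, 14, 21]; color 3: [6, 15]; color 4: [2, 16]; color 5: [11, 19].

χ(G) = 5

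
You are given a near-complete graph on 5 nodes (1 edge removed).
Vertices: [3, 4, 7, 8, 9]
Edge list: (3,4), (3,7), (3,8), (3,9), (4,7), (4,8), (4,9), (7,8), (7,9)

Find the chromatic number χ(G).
Clique number ω(G) = 4 (lower bound: χ ≥ ω).
The clique on [3, 4, 7, 8] has size 4, forcing χ ≥ 4, and the coloring below uses 4 colors, so χ(G) = 4.
A valid 4-coloring: color 1: [7]; color 2: [4]; color 3: [3]; color 4: [8, 9].

χ(G) = 4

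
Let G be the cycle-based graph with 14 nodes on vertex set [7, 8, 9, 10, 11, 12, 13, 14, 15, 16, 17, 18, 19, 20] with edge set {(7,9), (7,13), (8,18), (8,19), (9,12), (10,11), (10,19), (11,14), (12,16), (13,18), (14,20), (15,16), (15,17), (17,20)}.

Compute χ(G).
Clique number ω(G) = 2 (lower bound: χ ≥ ω).
The graph is bipartite (no odd cycle), so 2 colors suffice: χ(G) = 2.
A valid 2-coloring: color 1: [7, 11, 12, 15, 18, 19, 20]; color 2: [8, 9, 10, 13, 14, 16, 17].

χ(G) = 2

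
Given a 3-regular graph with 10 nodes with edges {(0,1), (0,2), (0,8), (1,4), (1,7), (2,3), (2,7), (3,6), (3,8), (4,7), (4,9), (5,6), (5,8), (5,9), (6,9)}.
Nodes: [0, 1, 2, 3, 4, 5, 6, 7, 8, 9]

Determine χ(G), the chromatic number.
χ(G) = 3

Clique number ω(G) = 3 (lower bound: χ ≥ ω).
The clique on [1, 4, 7] has size 3, forcing χ ≥ 3, and the coloring below uses 3 colors, so χ(G) = 3.
A valid 3-coloring: color 1: [0, 3, 5, 7]; color 2: [2, 4, 6, 8]; color 3: [1, 9].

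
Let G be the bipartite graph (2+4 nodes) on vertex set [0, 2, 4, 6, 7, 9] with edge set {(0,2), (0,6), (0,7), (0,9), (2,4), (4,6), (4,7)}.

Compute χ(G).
χ(G) = 2

Clique number ω(G) = 2 (lower bound: χ ≥ ω).
The graph is bipartite (no odd cycle), so 2 colors suffice: χ(G) = 2.
A valid 2-coloring: color 1: [0, 4]; color 2: [2, 6, 7, 9].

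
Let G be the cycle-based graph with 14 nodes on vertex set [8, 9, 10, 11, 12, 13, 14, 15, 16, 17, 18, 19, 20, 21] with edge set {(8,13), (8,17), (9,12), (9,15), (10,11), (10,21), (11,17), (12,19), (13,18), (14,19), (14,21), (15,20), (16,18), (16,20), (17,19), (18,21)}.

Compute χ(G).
χ(G) = 3

Clique number ω(G) = 2 (lower bound: χ ≥ ω).
Odd cycle [8, 17, 11, 10, 21, 18, 13] needs 3 colors (χ ≥ 3).
The coloring below uses 3 colors, so χ(G) = 3.
A valid 3-coloring: color 1: [8, 9, 10, 18, 19, 20]; color 2: [12, 13, 15, 16, 17, 21]; color 3: [11, 14].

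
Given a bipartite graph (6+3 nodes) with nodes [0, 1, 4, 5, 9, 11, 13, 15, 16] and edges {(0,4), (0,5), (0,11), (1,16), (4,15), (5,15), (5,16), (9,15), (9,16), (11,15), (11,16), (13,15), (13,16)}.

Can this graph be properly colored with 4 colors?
Yes, G is 4-colorable

A valid 4-coloring: color 1: [0, 15, 16]; color 2: [1, 4, 5, 9, 11, 13].
(χ(G) = 2 ≤ 4.)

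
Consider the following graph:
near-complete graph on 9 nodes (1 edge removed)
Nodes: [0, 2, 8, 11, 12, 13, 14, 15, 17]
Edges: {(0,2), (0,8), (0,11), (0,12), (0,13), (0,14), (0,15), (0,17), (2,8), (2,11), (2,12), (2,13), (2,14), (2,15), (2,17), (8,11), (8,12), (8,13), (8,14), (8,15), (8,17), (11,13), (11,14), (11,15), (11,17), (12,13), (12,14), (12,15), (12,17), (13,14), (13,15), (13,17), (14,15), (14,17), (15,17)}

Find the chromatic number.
Clique number ω(G) = 8 (lower bound: χ ≥ ω).
The clique on [0, 2, 8, 11, 13, 14, 15, 17] has size 8, forcing χ ≥ 8, and the coloring below uses 8 colors, so χ(G) = 8.
A valid 8-coloring: color 1: [8]; color 2: [14]; color 3: [17]; color 4: [15]; color 5: [2]; color 6: [13]; color 7: [0]; color 8: [11, 12].

χ(G) = 8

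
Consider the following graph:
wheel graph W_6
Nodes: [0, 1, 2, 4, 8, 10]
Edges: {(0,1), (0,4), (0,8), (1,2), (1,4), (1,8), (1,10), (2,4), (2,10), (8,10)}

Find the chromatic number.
Clique number ω(G) = 3 (lower bound: χ ≥ ω).
Odd cycle [0, 8, 10, 2, 4] needs 3 colors (χ ≥ 3).
Vertex 1 is adjacent to every vertex of [0, 2, 4, 8, 10], which already need 3 colors among themselves, so 1 needs a new color (χ ≥ 4).
The coloring below uses 4 colors, so χ(G) = 4.
A valid 4-coloring: color 1: [1]; color 2: [0, 2]; color 3: [4, 8]; color 4: [10].

χ(G) = 4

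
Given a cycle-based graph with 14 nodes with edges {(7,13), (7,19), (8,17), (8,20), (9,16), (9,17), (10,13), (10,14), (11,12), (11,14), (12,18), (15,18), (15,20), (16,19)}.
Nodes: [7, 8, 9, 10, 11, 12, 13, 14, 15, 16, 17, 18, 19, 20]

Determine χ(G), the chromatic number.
χ(G) = 2

Clique number ω(G) = 2 (lower bound: χ ≥ ω).
The graph is bipartite (no odd cycle), so 2 colors suffice: χ(G) = 2.
A valid 2-coloring: color 1: [7, 10, 11, 16, 17, 18, 20]; color 2: [8, 9, 12, 13, 14, 15, 19].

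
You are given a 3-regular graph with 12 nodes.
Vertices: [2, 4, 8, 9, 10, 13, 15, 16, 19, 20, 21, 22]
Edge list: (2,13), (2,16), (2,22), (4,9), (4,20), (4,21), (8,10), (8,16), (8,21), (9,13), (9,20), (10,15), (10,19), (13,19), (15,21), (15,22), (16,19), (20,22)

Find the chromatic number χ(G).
Clique number ω(G) = 3 (lower bound: χ ≥ ω).
The clique on [4, 9, 20] has size 3, forcing χ ≥ 3, and the coloring below uses 3 colors, so χ(G) = 3.
A valid 3-coloring: color 1: [4, 10, 13, 16, 22]; color 2: [2, 8, 15, 19, 20]; color 3: [9, 21].

χ(G) = 3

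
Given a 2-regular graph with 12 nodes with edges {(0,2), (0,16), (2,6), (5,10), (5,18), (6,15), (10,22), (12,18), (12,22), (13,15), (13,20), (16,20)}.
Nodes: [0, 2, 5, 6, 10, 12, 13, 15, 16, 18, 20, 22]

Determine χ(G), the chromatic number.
Clique number ω(G) = 2 (lower bound: χ ≥ ω).
Odd cycle [13, 15, 6, 2, 0, 16, 20] needs 3 colors (χ ≥ 3).
The coloring below uses 3 colors, so χ(G) = 3.
A valid 3-coloring: color 1: [6, 10, 12, 13, 16]; color 2: [2, 15, 18, 20, 22]; color 3: [0, 5].

χ(G) = 3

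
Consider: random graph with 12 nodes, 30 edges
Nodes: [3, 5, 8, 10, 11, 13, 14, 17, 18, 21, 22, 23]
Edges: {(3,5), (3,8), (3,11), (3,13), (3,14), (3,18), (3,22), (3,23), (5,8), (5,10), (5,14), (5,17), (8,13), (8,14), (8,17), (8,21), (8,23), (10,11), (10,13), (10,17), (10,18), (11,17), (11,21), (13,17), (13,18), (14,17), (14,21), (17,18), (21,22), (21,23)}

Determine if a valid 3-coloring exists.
The clique on vertices [5, 8, 14, 17] has size 4 > 3, so it alone needs 4 colors.

No, G is not 3-colorable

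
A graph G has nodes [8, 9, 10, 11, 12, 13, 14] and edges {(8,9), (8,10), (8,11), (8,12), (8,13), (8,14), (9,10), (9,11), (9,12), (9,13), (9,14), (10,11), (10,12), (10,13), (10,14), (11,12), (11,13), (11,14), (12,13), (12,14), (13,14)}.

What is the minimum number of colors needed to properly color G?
χ(G) = 7

Clique number ω(G) = 7 (lower bound: χ ≥ ω).
The clique on [8, 9, 10, 11, 12, 13, 14] has size 7, forcing χ ≥ 7, and the coloring below uses 7 colors, so χ(G) = 7.
A valid 7-coloring: color 1: [12]; color 2: [11]; color 3: [10]; color 4: [13]; color 5: [8]; color 6: [14]; color 7: [9].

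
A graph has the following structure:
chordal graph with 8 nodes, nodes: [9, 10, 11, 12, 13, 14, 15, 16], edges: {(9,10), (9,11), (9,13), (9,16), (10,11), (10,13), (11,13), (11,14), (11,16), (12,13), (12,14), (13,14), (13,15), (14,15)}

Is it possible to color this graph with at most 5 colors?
A valid 5-coloring: color 1: [13, 16]; color 2: [11, 12, 15]; color 3: [9, 14]; color 4: [10].
(χ(G) = 4 ≤ 5.)

Yes, G is 5-colorable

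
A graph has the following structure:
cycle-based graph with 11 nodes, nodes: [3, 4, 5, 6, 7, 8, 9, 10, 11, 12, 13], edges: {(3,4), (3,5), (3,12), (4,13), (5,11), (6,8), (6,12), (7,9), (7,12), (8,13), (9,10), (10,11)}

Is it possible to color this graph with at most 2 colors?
No, G is not 2-colorable

Odd cycle [5, 11, 10, 9, 7, 12, 6, 8, 13, 4, 3] needs 3 colors (χ ≥ 3).
Hence χ(G) ≥ 3 > 2, so no proper 2-coloring exists.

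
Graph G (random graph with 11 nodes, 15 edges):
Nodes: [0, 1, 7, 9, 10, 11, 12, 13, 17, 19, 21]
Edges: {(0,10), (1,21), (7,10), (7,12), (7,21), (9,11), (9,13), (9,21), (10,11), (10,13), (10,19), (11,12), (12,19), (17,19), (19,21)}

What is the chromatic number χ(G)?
χ(G) = 3

Clique number ω(G) = 2 (lower bound: χ ≥ ω).
Odd cycle [21, 9, 13, 10, 7] needs 3 colors (χ ≥ 3).
The coloring below uses 3 colors, so χ(G) = 3.
A valid 3-coloring: color 1: [10, 12, 17, 21]; color 2: [0, 1, 7, 11, 13, 19]; color 3: [9].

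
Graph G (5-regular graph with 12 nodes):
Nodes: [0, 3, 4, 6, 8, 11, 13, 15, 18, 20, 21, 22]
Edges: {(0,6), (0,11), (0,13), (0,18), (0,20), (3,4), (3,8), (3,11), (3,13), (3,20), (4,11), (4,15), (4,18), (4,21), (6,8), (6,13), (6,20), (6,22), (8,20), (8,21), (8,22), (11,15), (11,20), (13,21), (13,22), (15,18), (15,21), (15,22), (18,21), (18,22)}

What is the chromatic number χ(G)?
χ(G) = 4

Clique number ω(G) = 4 (lower bound: χ ≥ ω).
The clique on [4, 15, 18, 21] has size 4, forcing χ ≥ 4, and the coloring below uses 4 colors, so χ(G) = 4.
A valid 4-coloring: color 1: [13, 15, 20]; color 2: [0, 4, 22]; color 3: [8, 11, 18]; color 4: [3, 6, 21].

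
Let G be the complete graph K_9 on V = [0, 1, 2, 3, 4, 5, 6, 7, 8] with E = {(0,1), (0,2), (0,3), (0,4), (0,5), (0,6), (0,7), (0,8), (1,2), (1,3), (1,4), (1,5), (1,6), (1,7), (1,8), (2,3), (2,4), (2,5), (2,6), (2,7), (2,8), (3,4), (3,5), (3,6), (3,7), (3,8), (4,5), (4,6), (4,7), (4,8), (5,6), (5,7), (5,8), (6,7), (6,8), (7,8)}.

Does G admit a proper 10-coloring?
Yes, G is 10-colorable

A valid 10-coloring: color 1: [8]; color 2: [1]; color 3: [6]; color 4: [5]; color 5: [7]; color 6: [2]; color 7: [0]; color 8: [4]; color 9: [3].
(χ(G) = 9 ≤ 10.)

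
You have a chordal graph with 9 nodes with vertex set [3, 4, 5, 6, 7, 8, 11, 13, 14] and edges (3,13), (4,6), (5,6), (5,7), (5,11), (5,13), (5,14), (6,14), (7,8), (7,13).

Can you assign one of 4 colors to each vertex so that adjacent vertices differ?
Yes, G is 4-colorable

A valid 4-coloring: color 1: [3, 4, 5, 8]; color 2: [6, 11, 13]; color 3: [7, 14].
(χ(G) = 3 ≤ 4.)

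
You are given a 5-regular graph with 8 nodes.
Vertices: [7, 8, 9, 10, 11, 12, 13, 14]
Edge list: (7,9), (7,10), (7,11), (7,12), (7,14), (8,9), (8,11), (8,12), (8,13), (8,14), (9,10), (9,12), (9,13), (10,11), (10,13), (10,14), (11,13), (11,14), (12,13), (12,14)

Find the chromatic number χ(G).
χ(G) = 4

Clique number ω(G) = 4 (lower bound: χ ≥ ω).
The clique on [8, 9, 12, 13] has size 4, forcing χ ≥ 4, and the coloring below uses 4 colors, so χ(G) = 4.
A valid 4-coloring: color 1: [7, 13]; color 2: [11, 12]; color 3: [9, 14]; color 4: [8, 10].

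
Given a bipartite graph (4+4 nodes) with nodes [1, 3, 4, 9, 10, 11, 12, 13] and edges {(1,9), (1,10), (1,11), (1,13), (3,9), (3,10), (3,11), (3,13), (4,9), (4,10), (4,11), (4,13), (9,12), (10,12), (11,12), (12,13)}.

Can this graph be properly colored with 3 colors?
A valid 3-coloring: color 1: [9, 10, 11, 13]; color 2: [1, 3, 4, 12].
(χ(G) = 2 ≤ 3.)

Yes, G is 3-colorable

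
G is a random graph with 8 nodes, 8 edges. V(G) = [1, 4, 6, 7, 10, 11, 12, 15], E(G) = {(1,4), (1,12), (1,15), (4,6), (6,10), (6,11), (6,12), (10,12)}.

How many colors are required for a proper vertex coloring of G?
Clique number ω(G) = 3 (lower bound: χ ≥ ω).
The clique on [6, 10, 12] has size 3, forcing χ ≥ 3, and the coloring below uses 3 colors, so χ(G) = 3.
A valid 3-coloring: color 1: [1, 6, 7]; color 2: [4, 11, 12, 15]; color 3: [10].

χ(G) = 3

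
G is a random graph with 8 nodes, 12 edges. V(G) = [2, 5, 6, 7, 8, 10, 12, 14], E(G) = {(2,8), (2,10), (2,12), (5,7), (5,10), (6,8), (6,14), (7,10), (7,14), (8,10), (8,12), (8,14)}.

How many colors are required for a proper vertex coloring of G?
χ(G) = 3

Clique number ω(G) = 3 (lower bound: χ ≥ ω).
The clique on [2, 8, 10] has size 3, forcing χ ≥ 3, and the coloring below uses 3 colors, so χ(G) = 3.
A valid 3-coloring: color 1: [7, 8]; color 2: [10, 12, 14]; color 3: [2, 5, 6].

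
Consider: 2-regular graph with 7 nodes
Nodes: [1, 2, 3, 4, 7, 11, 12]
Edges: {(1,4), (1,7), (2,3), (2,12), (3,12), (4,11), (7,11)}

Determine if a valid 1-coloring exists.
No, G is not 1-colorable

The clique on vertices [2, 3, 12] has size 3 > 1, so it alone needs 3 colors.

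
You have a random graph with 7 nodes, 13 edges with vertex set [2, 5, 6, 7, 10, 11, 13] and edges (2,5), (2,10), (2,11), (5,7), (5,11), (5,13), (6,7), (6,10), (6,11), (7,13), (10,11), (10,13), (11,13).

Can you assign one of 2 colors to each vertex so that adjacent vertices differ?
The clique on vertices [2, 10, 11] has size 3 > 2, so it alone needs 3 colors.

No, G is not 2-colorable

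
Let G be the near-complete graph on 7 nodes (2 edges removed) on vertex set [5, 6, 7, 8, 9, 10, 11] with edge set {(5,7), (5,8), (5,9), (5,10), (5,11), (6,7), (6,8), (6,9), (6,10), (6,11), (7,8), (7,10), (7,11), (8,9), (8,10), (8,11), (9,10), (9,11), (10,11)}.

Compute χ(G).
Clique number ω(G) = 5 (lower bound: χ ≥ ω).
The clique on [5, 8, 9, 10, 11] has size 5, forcing χ ≥ 5, and the coloring below uses 5 colors, so χ(G) = 5.
A valid 5-coloring: color 1: [8]; color 2: [10]; color 3: [11]; color 4: [7, 9]; color 5: [5, 6].

χ(G) = 5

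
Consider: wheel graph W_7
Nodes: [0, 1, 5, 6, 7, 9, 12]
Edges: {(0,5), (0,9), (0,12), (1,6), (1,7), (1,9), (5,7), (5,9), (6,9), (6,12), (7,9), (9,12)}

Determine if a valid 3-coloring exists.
A valid 3-coloring: color 1: [9]; color 2: [0, 6, 7]; color 3: [1, 5, 12].
(χ(G) = 3 ≤ 3.)

Yes, G is 3-colorable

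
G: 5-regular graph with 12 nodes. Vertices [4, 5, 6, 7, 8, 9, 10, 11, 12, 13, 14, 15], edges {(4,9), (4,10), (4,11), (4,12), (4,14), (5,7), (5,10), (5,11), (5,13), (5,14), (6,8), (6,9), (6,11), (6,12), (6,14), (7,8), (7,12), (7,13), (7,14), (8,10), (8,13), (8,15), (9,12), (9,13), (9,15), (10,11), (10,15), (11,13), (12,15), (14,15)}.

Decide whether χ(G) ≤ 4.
Yes, G is 4-colorable

A valid 4-coloring: color 1: [7, 9, 10]; color 2: [4, 6, 13, 15]; color 3: [5, 8, 12]; color 4: [11, 14].
(χ(G) = 4 ≤ 4.)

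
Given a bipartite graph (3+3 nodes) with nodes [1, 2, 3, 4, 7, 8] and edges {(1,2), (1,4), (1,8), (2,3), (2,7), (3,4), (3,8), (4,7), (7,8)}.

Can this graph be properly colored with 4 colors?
A valid 4-coloring: color 1: [2, 4, 8]; color 2: [1, 3, 7].
(χ(G) = 2 ≤ 4.)

Yes, G is 4-colorable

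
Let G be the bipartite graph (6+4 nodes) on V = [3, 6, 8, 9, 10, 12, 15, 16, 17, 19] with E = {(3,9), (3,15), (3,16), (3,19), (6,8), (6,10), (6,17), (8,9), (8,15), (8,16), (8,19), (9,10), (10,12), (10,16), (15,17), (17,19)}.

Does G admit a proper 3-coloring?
Yes, G is 3-colorable

A valid 3-coloring: color 1: [3, 8, 10, 17]; color 2: [6, 9, 12, 15, 16, 19].
(χ(G) = 2 ≤ 3.)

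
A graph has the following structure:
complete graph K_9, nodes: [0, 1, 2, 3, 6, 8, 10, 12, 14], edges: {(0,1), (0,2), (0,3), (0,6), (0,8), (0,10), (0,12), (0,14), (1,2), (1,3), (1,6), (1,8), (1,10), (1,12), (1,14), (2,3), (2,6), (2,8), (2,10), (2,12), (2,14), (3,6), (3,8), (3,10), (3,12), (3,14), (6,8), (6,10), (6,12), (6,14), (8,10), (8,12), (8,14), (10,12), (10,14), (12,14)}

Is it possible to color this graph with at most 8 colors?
The clique on vertices [0, 1, 2, 3, 6, 8, 10, 12, 14] has size 9 > 8, so it alone needs 9 colors.

No, G is not 8-colorable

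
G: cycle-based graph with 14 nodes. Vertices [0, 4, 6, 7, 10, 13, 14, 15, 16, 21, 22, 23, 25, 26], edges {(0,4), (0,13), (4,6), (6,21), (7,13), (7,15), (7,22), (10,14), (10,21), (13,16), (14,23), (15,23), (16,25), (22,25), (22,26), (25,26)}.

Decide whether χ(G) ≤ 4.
Yes, G is 4-colorable

A valid 4-coloring: color 1: [0, 6, 7, 10, 23, 25]; color 2: [4, 13, 14, 15, 21, 22]; color 3: [16, 26].
(χ(G) = 3 ≤ 4.)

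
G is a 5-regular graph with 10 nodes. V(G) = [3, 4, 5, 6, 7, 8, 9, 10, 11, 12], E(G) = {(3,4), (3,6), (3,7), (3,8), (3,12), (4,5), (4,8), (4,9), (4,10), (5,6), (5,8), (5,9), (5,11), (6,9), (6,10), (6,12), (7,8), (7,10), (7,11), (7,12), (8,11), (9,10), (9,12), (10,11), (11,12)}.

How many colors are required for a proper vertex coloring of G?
Clique number ω(G) = 3 (lower bound: χ ≥ ω).
Odd cycle [5, 4, 3, 7, 11] needs 3 colors (χ ≥ 3).
Vertex 8 is adjacent to every vertex of [3, 4, 5, 7, 11], which already need 3 colors among themselves, so 8 needs a new color (χ ≥ 4).
The coloring below uses 4 colors, so χ(G) = 4.
A valid 4-coloring: color 1: [8, 10, 12]; color 2: [5, 7]; color 3: [4, 6, 11]; color 4: [3, 9].

χ(G) = 4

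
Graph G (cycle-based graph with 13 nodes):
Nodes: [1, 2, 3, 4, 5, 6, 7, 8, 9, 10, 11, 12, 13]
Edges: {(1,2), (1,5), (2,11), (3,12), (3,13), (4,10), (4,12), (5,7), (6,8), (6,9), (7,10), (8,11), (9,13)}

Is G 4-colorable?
A valid 4-coloring: color 1: [1, 3, 4, 7, 9, 11]; color 2: [2, 5, 8, 10, 12, 13]; color 3: [6].
(χ(G) = 3 ≤ 4.)

Yes, G is 4-colorable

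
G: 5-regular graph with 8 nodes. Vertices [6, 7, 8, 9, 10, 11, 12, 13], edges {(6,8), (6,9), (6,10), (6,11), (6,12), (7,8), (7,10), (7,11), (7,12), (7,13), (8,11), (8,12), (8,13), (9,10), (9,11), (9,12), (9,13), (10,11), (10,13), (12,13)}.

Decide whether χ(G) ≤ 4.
Yes, G is 4-colorable

A valid 4-coloring: color 1: [11, 12]; color 2: [6, 13]; color 3: [7, 9]; color 4: [8, 10].
(χ(G) = 4 ≤ 4.)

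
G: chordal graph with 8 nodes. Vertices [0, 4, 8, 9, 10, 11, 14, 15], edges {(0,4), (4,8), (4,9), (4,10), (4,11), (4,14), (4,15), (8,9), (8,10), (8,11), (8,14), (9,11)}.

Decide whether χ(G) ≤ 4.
Yes, G is 4-colorable

A valid 4-coloring: color 1: [4]; color 2: [0, 8, 15]; color 3: [9, 10, 14]; color 4: [11].
(χ(G) = 4 ≤ 4.)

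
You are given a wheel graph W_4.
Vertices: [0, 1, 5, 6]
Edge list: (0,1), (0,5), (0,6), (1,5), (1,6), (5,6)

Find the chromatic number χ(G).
χ(G) = 4

Clique number ω(G) = 4 (lower bound: χ ≥ ω).
The clique on [0, 1, 5, 6] has size 4, forcing χ ≥ 4, and the coloring below uses 4 colors, so χ(G) = 4.
A valid 4-coloring: color 1: [6]; color 2: [5]; color 3: [1]; color 4: [0].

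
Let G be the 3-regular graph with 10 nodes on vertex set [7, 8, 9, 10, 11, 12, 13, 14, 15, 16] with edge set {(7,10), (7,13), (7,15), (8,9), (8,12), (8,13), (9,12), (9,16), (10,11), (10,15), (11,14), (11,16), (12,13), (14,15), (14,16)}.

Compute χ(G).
Clique number ω(G) = 3 (lower bound: χ ≥ ω).
The clique on [7, 10, 15] has size 3, forcing χ ≥ 3, and the coloring below uses 3 colors, so χ(G) = 3.
A valid 3-coloring: color 1: [7, 8, 16]; color 2: [9, 10, 13, 14]; color 3: [11, 12, 15].

χ(G) = 3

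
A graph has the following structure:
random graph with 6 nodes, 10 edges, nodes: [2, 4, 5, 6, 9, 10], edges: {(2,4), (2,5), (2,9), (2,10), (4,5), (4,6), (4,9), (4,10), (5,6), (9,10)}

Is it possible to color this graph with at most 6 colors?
A valid 6-coloring: color 1: [4]; color 2: [2, 6]; color 3: [5, 9]; color 4: [10].
(χ(G) = 4 ≤ 6.)

Yes, G is 6-colorable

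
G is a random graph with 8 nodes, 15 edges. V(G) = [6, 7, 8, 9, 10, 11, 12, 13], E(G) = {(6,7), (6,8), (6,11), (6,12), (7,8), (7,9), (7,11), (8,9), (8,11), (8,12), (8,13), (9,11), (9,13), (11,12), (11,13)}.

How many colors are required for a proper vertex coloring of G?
Clique number ω(G) = 4 (lower bound: χ ≥ ω).
The clique on [8, 9, 11, 13] has size 4, forcing χ ≥ 4, and the coloring below uses 4 colors, so χ(G) = 4.
A valid 4-coloring: color 1: [8, 10]; color 2: [11]; color 3: [7, 12, 13]; color 4: [6, 9].

χ(G) = 4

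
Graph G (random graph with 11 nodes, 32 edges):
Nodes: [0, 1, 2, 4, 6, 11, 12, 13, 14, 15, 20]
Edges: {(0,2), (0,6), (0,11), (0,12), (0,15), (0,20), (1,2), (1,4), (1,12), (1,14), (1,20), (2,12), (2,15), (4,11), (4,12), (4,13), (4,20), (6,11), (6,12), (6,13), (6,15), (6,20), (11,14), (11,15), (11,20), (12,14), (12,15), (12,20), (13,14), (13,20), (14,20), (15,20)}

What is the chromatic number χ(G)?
Clique number ω(G) = 5 (lower bound: χ ≥ ω).
The clique on [0, 6, 11, 15, 20] has size 5, forcing χ ≥ 5, and the coloring below uses 5 colors, so χ(G) = 5.
A valid 5-coloring: color 1: [2, 20]; color 2: [11, 12, 13]; color 3: [1, 6]; color 4: [0, 4, 14]; color 5: [15].

χ(G) = 5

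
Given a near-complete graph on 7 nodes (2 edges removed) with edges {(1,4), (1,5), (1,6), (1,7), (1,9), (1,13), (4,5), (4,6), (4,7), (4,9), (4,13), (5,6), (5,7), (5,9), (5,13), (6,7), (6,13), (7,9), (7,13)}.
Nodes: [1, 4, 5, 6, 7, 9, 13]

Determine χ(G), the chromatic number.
Clique number ω(G) = 6 (lower bound: χ ≥ ω).
The clique on [1, 4, 5, 6, 7, 13] has size 6, forcing χ ≥ 6, and the coloring below uses 6 colors, so χ(G) = 6.
A valid 6-coloring: color 1: [1]; color 2: [7]; color 3: [4]; color 4: [5]; color 5: [6, 9]; color 6: [13].

χ(G) = 6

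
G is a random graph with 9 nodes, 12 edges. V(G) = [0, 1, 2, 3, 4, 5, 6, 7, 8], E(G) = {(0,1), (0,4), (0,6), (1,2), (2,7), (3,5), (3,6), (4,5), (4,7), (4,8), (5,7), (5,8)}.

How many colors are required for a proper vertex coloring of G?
χ(G) = 3

Clique number ω(G) = 3 (lower bound: χ ≥ ω).
The clique on [4, 5, 8] has size 3, forcing χ ≥ 3, and the coloring below uses 3 colors, so χ(G) = 3.
A valid 3-coloring: color 1: [0, 2, 5]; color 2: [1, 4, 6]; color 3: [3, 7, 8].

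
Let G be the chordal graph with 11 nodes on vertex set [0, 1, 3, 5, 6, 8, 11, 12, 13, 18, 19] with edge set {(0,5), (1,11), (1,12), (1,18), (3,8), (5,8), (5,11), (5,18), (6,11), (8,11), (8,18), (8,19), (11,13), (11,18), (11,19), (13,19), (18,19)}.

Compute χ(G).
χ(G) = 4

Clique number ω(G) = 4 (lower bound: χ ≥ ω).
The clique on [8, 11, 18, 19] has size 4, forcing χ ≥ 4, and the coloring below uses 4 colors, so χ(G) = 4.
A valid 4-coloring: color 1: [0, 3, 11, 12]; color 2: [6, 13, 18]; color 3: [1, 8]; color 4: [5, 19].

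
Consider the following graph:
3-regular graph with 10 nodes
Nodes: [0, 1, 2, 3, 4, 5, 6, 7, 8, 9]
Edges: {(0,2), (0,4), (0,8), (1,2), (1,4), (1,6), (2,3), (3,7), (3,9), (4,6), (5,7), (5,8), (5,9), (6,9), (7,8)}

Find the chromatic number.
χ(G) = 3

Clique number ω(G) = 3 (lower bound: χ ≥ ω).
The clique on [1, 4, 6] has size 3, forcing χ ≥ 3, and the coloring below uses 3 colors, so χ(G) = 3.
A valid 3-coloring: color 1: [2, 6, 8]; color 2: [0, 1, 7, 9]; color 3: [3, 4, 5].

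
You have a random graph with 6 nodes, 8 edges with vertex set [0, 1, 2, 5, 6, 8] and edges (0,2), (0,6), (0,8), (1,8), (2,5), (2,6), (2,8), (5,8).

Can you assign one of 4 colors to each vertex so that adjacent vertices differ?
Yes, G is 4-colorable

A valid 4-coloring: color 1: [6, 8]; color 2: [1, 2]; color 3: [0, 5].
(χ(G) = 3 ≤ 4.)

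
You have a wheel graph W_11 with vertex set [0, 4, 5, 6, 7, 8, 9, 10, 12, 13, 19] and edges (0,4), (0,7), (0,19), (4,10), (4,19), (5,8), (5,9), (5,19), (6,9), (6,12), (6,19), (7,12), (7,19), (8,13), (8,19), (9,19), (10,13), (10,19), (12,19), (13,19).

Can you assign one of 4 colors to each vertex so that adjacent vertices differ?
Yes, G is 4-colorable

A valid 4-coloring: color 1: [19]; color 2: [4, 5, 6, 7, 13]; color 3: [0, 8, 9, 10, 12].
(χ(G) = 3 ≤ 4.)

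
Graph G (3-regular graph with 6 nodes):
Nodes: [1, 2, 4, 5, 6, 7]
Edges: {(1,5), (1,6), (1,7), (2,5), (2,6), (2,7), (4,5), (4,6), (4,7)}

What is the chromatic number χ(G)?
Clique number ω(G) = 2 (lower bound: χ ≥ ω).
The graph is bipartite (no odd cycle), so 2 colors suffice: χ(G) = 2.
A valid 2-coloring: color 1: [1, 2, 4]; color 2: [5, 6, 7].

χ(G) = 2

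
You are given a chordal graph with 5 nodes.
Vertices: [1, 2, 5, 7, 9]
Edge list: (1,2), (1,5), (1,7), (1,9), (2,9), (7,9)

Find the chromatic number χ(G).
Clique number ω(G) = 3 (lower bound: χ ≥ ω).
The clique on [1, 2, 9] has size 3, forcing χ ≥ 3, and the coloring below uses 3 colors, so χ(G) = 3.
A valid 3-coloring: color 1: [1]; color 2: [5, 9]; color 3: [2, 7].

χ(G) = 3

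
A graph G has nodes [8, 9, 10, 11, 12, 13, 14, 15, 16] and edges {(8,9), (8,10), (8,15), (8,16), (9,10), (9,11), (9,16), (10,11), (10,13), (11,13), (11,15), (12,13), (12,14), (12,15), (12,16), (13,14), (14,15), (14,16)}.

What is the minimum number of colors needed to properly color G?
χ(G) = 4

Clique number ω(G) = 3 (lower bound: χ ≥ ω).
Suppose a proper 3-coloring c exists. The clique [8, 9, 10] takes 3 distinct colors; by symmetry let c(8) = 1, c(9) = 2, c(10) = 3.
- Vertex 11: neighbors [9, 10] already have colors [2, 3] ⇒ c(11) = 1.
- Vertex 13: neighbors [11, 10] already have colors [1, 3] ⇒ c(13) = 2.
- Vertex 16: neighbors [8, 9] already have colors [1, 2] ⇒ c(16) = 3.
- Vertex 12: neighbors [13, 16] already have colors [2, 3] ⇒ c(12) = 1.
- Vertex 14: neighbors [12, 13, 16] already have colors [1, 2, 3] — all 3 colors blocked. Contradiction.
The forced assignments end in a contradiction, so G has no proper 3-coloring (χ ≥ 4).
The coloring below uses 4 colors, so χ(G) = 4.
A valid 4-coloring: color 1: [9, 13, 15]; color 2: [8, 11, 14]; color 3: [10, 16]; color 4: [12].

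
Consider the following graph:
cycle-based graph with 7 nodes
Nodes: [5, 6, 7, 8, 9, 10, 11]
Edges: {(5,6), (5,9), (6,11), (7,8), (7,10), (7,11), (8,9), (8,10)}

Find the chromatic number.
Clique number ω(G) = 3 (lower bound: χ ≥ ω).
The clique on [7, 8, 10] has size 3, forcing χ ≥ 3, and the coloring below uses 3 colors, so χ(G) = 3.
A valid 3-coloring: color 1: [6, 7, 9]; color 2: [5, 8, 11]; color 3: [10].

χ(G) = 3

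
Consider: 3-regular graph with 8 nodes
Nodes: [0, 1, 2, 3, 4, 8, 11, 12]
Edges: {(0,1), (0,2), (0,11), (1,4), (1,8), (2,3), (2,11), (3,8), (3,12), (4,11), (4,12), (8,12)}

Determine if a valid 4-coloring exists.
A valid 4-coloring: color 1: [1, 2, 12]; color 2: [8, 11]; color 3: [0, 3, 4].
(χ(G) = 3 ≤ 4.)

Yes, G is 4-colorable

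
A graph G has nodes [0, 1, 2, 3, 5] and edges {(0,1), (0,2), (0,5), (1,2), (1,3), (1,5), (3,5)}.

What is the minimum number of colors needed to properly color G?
χ(G) = 3

Clique number ω(G) = 3 (lower bound: χ ≥ ω).
The clique on [0, 1, 2] has size 3, forcing χ ≥ 3, and the coloring below uses 3 colors, so χ(G) = 3.
A valid 3-coloring: color 1: [1]; color 2: [2, 5]; color 3: [0, 3].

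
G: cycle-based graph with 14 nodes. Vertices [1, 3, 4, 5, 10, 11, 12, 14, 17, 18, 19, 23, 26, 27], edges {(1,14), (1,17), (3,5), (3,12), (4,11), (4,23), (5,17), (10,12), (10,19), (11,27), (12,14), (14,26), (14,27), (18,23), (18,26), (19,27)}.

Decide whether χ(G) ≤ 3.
Yes, G is 3-colorable

A valid 3-coloring: color 1: [3, 10, 11, 14, 17, 23]; color 2: [1, 4, 5, 12, 18, 27]; color 3: [19, 26].
(χ(G) = 3 ≤ 3.)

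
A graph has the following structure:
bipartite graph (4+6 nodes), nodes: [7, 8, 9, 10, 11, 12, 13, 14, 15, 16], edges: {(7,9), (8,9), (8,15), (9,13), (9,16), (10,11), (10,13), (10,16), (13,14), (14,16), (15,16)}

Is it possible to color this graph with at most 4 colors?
Yes, G is 4-colorable

A valid 4-coloring: color 1: [9, 10, 12, 14, 15]; color 2: [7, 8, 11, 13, 16].
(χ(G) = 2 ≤ 4.)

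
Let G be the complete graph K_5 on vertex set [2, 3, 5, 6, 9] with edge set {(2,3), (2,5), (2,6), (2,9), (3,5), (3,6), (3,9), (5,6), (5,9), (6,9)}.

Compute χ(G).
Clique number ω(G) = 5 (lower bound: χ ≥ ω).
The clique on [2, 3, 5, 6, 9] has size 5, forcing χ ≥ 5, and the coloring below uses 5 colors, so χ(G) = 5.
A valid 5-coloring: color 1: [2]; color 2: [3]; color 3: [5]; color 4: [9]; color 5: [6].

χ(G) = 5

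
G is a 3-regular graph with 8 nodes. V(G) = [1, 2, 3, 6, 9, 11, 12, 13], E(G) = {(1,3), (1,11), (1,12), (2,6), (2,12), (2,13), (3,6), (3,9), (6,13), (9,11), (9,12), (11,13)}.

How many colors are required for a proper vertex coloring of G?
Clique number ω(G) = 3 (lower bound: χ ≥ ω).
The clique on [2, 6, 13] has size 3, forcing χ ≥ 3, and the coloring below uses 3 colors, so χ(G) = 3.
A valid 3-coloring: color 1: [2, 3, 11]; color 2: [1, 9, 13]; color 3: [6, 12].

χ(G) = 3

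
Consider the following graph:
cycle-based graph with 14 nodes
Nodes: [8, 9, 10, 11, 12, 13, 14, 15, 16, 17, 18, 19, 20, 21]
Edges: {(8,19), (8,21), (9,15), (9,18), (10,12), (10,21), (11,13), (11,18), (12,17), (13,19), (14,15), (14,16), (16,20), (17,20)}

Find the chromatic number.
Clique number ω(G) = 2 (lower bound: χ ≥ ω).
The graph is bipartite (no odd cycle), so 2 colors suffice: χ(G) = 2.
A valid 2-coloring: color 1: [9, 11, 12, 14, 19, 20, 21]; color 2: [8, 10, 13, 15, 16, 17, 18].

χ(G) = 2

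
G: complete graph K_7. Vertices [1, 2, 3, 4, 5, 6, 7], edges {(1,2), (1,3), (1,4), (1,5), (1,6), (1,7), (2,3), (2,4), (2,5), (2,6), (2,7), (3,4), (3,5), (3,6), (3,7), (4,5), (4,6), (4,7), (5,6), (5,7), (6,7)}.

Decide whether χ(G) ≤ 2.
No, G is not 2-colorable

The clique on vertices [1, 2, 3, 4, 5, 6, 7] has size 7 > 2, so it alone needs 7 colors.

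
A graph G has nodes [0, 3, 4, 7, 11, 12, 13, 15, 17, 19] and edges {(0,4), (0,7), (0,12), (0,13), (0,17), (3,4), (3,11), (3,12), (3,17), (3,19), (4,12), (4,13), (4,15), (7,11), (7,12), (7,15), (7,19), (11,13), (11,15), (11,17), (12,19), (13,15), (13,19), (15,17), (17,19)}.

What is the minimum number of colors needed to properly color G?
Clique number ω(G) = 3 (lower bound: χ ≥ ω).
Odd cycle [7, 0, 4, 3, 19] needs 3 colors (χ ≥ 3).
Vertex 12 is adjacent to every vertex of [0, 3, 4, 7, 19], which already need 3 colors among themselves, so 12 needs a new color (χ ≥ 4).
The coloring below uses 4 colors, so χ(G) = 4.
A valid 4-coloring: color 1: [11, 12]; color 2: [0, 3, 15]; color 3: [4, 19]; color 4: [7, 13, 17].

χ(G) = 4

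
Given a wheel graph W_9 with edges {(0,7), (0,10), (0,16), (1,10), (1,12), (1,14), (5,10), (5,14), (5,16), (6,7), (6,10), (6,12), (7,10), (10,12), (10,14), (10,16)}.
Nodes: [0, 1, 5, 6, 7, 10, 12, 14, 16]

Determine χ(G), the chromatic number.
Clique number ω(G) = 3 (lower bound: χ ≥ ω).
The clique on [0, 10, 16] has size 3, forcing χ ≥ 3, and the coloring below uses 3 colors, so χ(G) = 3.
A valid 3-coloring: color 1: [10]; color 2: [7, 12, 14, 16]; color 3: [0, 1, 5, 6].

χ(G) = 3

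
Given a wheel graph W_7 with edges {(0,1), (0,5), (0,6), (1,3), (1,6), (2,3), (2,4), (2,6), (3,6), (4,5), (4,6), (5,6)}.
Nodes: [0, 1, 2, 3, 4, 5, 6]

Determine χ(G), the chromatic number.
χ(G) = 3

Clique number ω(G) = 3 (lower bound: χ ≥ ω).
The clique on [0, 1, 6] has size 3, forcing χ ≥ 3, and the coloring below uses 3 colors, so χ(G) = 3.
A valid 3-coloring: color 1: [6]; color 2: [1, 2, 5]; color 3: [0, 3, 4].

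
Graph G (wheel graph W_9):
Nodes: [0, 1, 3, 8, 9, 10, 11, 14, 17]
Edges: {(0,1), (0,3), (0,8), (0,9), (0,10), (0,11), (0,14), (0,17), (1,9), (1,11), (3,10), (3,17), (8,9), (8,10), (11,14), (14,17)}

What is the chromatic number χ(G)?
χ(G) = 3

Clique number ω(G) = 3 (lower bound: χ ≥ ω).
The clique on [0, 1, 9] has size 3, forcing χ ≥ 3, and the coloring below uses 3 colors, so χ(G) = 3.
A valid 3-coloring: color 1: [0]; color 2: [9, 10, 11, 17]; color 3: [1, 3, 8, 14].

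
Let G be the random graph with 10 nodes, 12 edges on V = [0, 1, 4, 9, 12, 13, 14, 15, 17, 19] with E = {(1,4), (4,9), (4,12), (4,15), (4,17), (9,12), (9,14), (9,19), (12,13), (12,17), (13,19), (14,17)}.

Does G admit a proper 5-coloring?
A valid 5-coloring: color 1: [0, 4, 14, 19]; color 2: [1, 12, 15]; color 3: [9, 13, 17].
(χ(G) = 3 ≤ 5.)

Yes, G is 5-colorable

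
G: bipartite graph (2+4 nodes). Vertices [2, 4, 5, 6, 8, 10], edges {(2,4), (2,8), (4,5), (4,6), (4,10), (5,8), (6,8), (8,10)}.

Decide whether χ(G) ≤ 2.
Yes, G is 2-colorable

A valid 2-coloring: color 1: [4, 8]; color 2: [2, 5, 6, 10].
(χ(G) = 2 ≤ 2.)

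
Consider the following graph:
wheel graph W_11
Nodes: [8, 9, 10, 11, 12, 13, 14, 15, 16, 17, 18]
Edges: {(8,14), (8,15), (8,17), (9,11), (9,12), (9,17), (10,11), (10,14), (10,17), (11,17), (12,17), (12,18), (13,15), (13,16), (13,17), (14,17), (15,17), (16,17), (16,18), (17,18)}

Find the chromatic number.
Clique number ω(G) = 3 (lower bound: χ ≥ ω).
The clique on [8, 14, 17] has size 3, forcing χ ≥ 3, and the coloring below uses 3 colors, so χ(G) = 3.
A valid 3-coloring: color 1: [17]; color 2: [11, 12, 14, 15, 16]; color 3: [8, 9, 10, 13, 18].

χ(G) = 3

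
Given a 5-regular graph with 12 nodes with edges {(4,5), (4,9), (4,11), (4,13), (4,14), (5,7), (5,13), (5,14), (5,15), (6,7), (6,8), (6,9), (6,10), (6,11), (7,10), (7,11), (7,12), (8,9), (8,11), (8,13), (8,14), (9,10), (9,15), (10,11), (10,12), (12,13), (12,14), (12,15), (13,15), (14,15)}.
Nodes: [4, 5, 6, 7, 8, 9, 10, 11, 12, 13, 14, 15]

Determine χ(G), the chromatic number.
χ(G) = 4

Clique number ω(G) = 4 (lower bound: χ ≥ ω).
The clique on [6, 7, 10, 11] has size 4, forcing χ ≥ 4, and the coloring below uses 4 colors, so χ(G) = 4.
A valid 4-coloring: color 1: [5, 9, 11, 12]; color 2: [10, 13, 14]; color 3: [4, 6, 15]; color 4: [7, 8].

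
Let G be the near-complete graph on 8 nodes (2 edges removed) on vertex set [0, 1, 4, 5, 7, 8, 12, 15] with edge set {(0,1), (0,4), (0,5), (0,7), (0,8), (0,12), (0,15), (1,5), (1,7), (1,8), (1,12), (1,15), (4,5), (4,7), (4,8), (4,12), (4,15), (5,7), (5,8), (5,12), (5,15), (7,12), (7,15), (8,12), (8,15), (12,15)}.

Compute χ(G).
χ(G) = 6

Clique number ω(G) = 6 (lower bound: χ ≥ ω).
The clique on [0, 1, 5, 8, 12, 15] has size 6, forcing χ ≥ 6, and the coloring below uses 6 colors, so χ(G) = 6.
A valid 6-coloring: color 1: [12]; color 2: [5]; color 3: [15]; color 4: [0]; color 5: [1, 4]; color 6: [7, 8].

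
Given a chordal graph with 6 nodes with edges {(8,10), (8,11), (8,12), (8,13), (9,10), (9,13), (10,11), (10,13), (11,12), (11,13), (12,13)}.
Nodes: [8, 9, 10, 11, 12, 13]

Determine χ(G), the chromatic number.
χ(G) = 4

Clique number ω(G) = 4 (lower bound: χ ≥ ω).
The clique on [8, 10, 11, 13] has size 4, forcing χ ≥ 4, and the coloring below uses 4 colors, so χ(G) = 4.
A valid 4-coloring: color 1: [13]; color 2: [9, 11]; color 3: [8]; color 4: [10, 12].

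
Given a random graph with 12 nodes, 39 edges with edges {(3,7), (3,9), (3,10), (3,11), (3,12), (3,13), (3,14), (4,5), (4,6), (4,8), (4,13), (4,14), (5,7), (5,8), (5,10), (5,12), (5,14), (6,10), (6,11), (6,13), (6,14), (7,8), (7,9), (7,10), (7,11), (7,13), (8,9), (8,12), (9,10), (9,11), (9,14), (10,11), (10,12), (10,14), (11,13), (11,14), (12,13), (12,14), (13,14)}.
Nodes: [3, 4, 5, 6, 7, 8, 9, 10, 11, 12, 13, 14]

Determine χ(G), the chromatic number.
χ(G) = 5

Clique number ω(G) = 5 (lower bound: χ ≥ ω).
The clique on [3, 9, 10, 11, 14] has size 5, forcing χ ≥ 5, and the coloring below uses 5 colors, so χ(G) = 5.
A valid 5-coloring: color 1: [7, 14]; color 2: [8, 10, 13]; color 3: [3, 5, 6]; color 4: [4, 11, 12]; color 5: [9].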